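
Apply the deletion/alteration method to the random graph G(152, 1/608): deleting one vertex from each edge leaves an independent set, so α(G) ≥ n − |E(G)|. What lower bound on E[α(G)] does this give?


E[|E(G)|] = C(152, 2)·p = 11476 · (1/608) = 151/8.
E[α(G)] ≥ n − E[|E(G)|] = 152 − 151/8 = 1065/8.
Numerically: ≈ 133.1250.
(This is only a lower bound; the true E[α(G)] may be larger.)

E[α(G)] ≥ 1065/8 ≈ 133.1250.


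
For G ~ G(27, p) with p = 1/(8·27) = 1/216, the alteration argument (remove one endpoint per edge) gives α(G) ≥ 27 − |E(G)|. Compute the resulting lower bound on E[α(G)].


E[|E(G)|] = C(27, 2)·p = 351 · (1/216) = 13/8.
E[α(G)] ≥ n − E[|E(G)|] = 27 − 13/8 = 203/8.
Numerically: ≈ 25.375.
(This is only a lower bound; the true E[α(G)] may be larger.)

E[α(G)] ≥ 203/8 ≈ 25.375.


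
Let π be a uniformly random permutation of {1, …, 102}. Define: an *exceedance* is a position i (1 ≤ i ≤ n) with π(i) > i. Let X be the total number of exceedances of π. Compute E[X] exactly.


Write X = Σ_{i=1}^{102} X_i, where X_i = 1_{π(i) > i}.
For each fixed i, π(i) is uniform over {1, …, 102} (marginal of a uniform permutation), so P[π(i) > i] = (n − i)/n. Summing: Σ_{i=1}^{102} (n − i)/n = (0 + 1 + … + 101)/102 = 102(102 − 1)/(2·102) = (102 − 1)/2.
Hence E[X] = Σ_{i=1}^{102} (102 − i)/102 = 101/2 ≈ 50.5000.

E[X] = 101/2 = 50.5000.


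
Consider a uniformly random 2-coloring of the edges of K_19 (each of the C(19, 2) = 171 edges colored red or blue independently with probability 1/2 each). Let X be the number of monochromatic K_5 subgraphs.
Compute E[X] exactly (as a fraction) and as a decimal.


Let X = Σ_S X_S over the C(19, 5) = 11628 subsets S of size 5, where X_S = 1 if the K_5 on S is monochromatic.
For a fixed S, the K_5 on S has C(5, 2) = 10 edges. P[all 10 edges red] = (1/2)^10, and likewise for blue, so P[monochromatic] = 2·(1/2)^10 = 2^{1 − 10} = 1/512.
By linearity: E[X] = C(19, 5) · 2^{1 − 10} = 11628 · 1/512 = 2907/128.
Numerically: E[X] ≈ 22.710938.

E[X] = C(19,5)·2^(1−C(5,2)) = 2907/128 ≈ 22.710938.


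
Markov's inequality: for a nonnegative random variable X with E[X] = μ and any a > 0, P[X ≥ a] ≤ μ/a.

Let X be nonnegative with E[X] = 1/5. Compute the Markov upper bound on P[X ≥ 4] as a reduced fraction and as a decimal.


μ = E[X] = 1/5, a = 4.
Markov: P[X ≥ 4] ≤ μ/a = (1/5)/4 = 1/20.
Numerically: ≈ 0.050.
(Since a = 4 > μ = 0.200, the bound 1/20 is < 1 and informative.)

P[X ≥ 4] ≤ 1/20 ≈ 0.050.


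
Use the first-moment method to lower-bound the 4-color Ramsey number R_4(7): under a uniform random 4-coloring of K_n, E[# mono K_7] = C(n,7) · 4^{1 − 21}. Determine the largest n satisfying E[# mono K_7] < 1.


We need C(n, 7) · 4^{1 − 21} < 1, i.e. C(n, 7) < 4^{21 − 1} = 1099511627776.
Check values of n near the boundary:
  n = 177: C(177, 7) = 957664425960; 957664425960 < 1099511627776? YES
  n = 178: C(178, 7) = 996867063280; 996867063280 < 1099511627776? YES
  n = 179: C(179, 7) = 1037437234460; 1037437234460 < 1099511627776? YES
  n = 180: C(180, 7) = 1079414463600; 1079414463600 < 1099511627776? YES
  n = 181: C(181, 7) = 1122839183400; 1122839183400 < 1099511627776? NO
  n = 182: C(182, 7) = 1167752750736; 1167752750736 < 1099511627776? NO
The largest n with C(n, 7) < 1099511627776 is n = 180 (where E[X] = 67463403975/68719476736 ≈ 0.98172). Hence R_4(7) > 180, i.e. R_4(7) ≥ 181.

Largest n = 180; hence R_4(7) > 180.


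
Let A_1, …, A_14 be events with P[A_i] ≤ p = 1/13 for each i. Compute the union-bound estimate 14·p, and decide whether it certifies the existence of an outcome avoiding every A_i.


Union bound: P[∪_{i=1}^{14} A_i] ≤ Σ_i P[A_i] ≤ 14·p = 14·(1/13) = 14/13.
Numerically: 14/13 ≈ 1.076923.
Is 14/13 < 1? NO.
Since the bound 14/13 is ≥ 1, the union bound is uninformative here; it does NOT by itself certify existence.

14·p = 14/13 ≈ 1.076923; existence NOT certified by the union bound.


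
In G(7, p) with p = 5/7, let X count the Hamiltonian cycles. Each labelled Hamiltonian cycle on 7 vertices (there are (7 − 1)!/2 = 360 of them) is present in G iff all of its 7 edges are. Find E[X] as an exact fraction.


K_7 has (7 − 1)!/2 = 360 labelled Hamiltonian cycles.
For each such Hamiltonian cycle H, let X_H = 1 if all 7 edges of H are present in G. Then P[X_H = 1] = p^{7} = (5/7)^{7} = 78125/823543.
By linearity of expectation: E[X] = Σ_H E[X_H] = 360 · p^{7} = 360 · 78125/823543 = 28125000/823543.
Numerically: E[X] ≈ 34.1512.

E[X] = 360 · (5/7)^{7} = 28125000/823543 ≈ 34.1512.


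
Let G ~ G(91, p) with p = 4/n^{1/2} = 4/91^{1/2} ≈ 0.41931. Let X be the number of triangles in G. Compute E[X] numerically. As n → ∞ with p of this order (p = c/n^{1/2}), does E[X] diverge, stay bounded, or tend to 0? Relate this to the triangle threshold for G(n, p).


Number of potential triangles: C(91, 3) = 121485.
Each occurs with probability p³ ≈ (0.41931)³ ≈ 7.3725527e-02.
By linearity: E[X] = C(91, 3)·p³ ≈ 121485 · 7.3725527e-02 ≈ 8956.54564.
Since α = 1/2 < 1, p = c/n^{1/2} ≫ 1/n is above the triangle threshold p ~ 1/n. Asymptotically E[X] ~ (c³/6)·n^{3(1−α)} = (4³/6)·n^{1.5} → ∞; triangles are abundant w.h.p.

E[X] ≈ 8956.54564; in regime p = Θ(1/n^{1/2}) E[X] diverges (above the triangle threshold p ~ 1/n).


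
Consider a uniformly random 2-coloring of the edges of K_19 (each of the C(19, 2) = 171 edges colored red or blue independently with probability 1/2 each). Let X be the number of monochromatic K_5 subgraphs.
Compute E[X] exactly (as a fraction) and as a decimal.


Let X = Σ_S X_S over the C(19, 5) = 11628 subsets S of size 5, where X_S = 1 if the K_5 on S is monochromatic.
For a fixed S, the K_5 on S has C(5, 2) = 10 edges. P[all 10 edges red] = (1/2)^10, and likewise for blue, so P[monochromatic] = 2·(1/2)^10 = 2^{1 − 10} = 1/512.
By linearity: E[X] = C(19, 5) · 2^{1 − 10} = 11628 · 1/512 = 2907/128.
Numerically: E[X] ≈ 22.711.

E[X] = C(19,5)·2^(1−C(5,2)) = 2907/128 ≈ 22.711.


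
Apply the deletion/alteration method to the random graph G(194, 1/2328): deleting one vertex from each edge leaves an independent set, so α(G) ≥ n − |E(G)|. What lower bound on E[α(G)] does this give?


E[|E(G)|] = C(194, 2)·p = 18721 · (1/2328) = 193/24.
E[α(G)] ≥ n − E[|E(G)|] = 194 − 193/24 = 4463/24.
Numerically: ≈ 185.958333.
(This is only a lower bound; the true E[α(G)] may be larger.)

E[α(G)] ≥ 4463/24 ≈ 185.958333.


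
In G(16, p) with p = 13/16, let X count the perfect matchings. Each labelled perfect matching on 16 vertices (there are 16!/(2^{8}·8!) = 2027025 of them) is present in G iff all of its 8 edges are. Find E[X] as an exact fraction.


K_16 has 16!/(2^{8}·8!) = 2027025 labelled perfect matchings.
For each such perfect matching H, let X_H = 1 if all 8 edges of H are present in G. Then P[X_H = 1] = p^{8} = (13/16)^{8} = 815730721/4294967296.
Summing the indicators: E[X] = Σ_H E[X_H] = 2027025 · p^{8} = 2027025 · 815730721/4294967296 = 1653506564735025/4294967296.
Numerically: E[X] ≈ 3.85e+05.

E[X] = 2027025 · (13/16)^{8} = 1653506564735025/4294967296 ≈ 3.85e+05.


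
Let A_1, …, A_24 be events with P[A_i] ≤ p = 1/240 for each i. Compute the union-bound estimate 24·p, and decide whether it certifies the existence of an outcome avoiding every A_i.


Union bound: P[∪_{i=1}^{24} A_i] ≤ Σ_i P[A_i] ≤ 24·p = 24·(1/240) = 1/10.
Numerically: 1/10 ≈ 0.100.
Is 1/10 < 1? YES.
Since P[∪ A_i] ≤ 1/10 < 1, the complement has P[∩ A_i^c] ≥ 1 − 1/10 = 9/10 > 0, so some outcome avoids every A_i.

24·p = 1/10 ≈ 0.100; existence CERTIFIED by the union bound.


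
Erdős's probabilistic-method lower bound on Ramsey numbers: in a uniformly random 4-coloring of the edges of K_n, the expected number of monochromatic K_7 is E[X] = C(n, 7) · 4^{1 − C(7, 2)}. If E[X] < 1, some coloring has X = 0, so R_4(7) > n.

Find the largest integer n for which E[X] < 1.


We need C(n, 7) · 4^{1 − 21} < 1, i.e. C(n, 7) < 4^{21 − 1} = 1099511627776.
Check values of n near the boundary:
  n = 178: C(178, 7) = 996867063280; 996867063280 < 1099511627776? YES
  n = 179: C(179, 7) = 1037437234460; 1037437234460 < 1099511627776? YES
  n = 180: C(180, 7) = 1079414463600; 1079414463600 < 1099511627776? YES
  n = 181: C(181, 7) = 1122839183400; 1122839183400 < 1099511627776? NO
  n = 182: C(182, 7) = 1167752750736; 1167752750736 < 1099511627776? NO
The largest n with C(n, 7) < 1099511627776 is n = 180 (where E[X] = 67463403975/68719476736 ≈ 0.9817217). Hence R_4(7) > 180, i.e. R_4(7) ≥ 181.

Largest n = 180; hence R_4(7) > 180.


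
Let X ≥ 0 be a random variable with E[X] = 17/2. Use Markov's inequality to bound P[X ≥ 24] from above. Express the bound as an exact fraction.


μ = E[X] = 17/2, a = 24.
Markov: P[X ≥ 24] ≤ μ/a = (17/2)/24 = 17/48.
Numerically: ≈ 0.354.
(Since a = 24 > μ = 8.500, the bound 17/48 is < 1 and informative.)

P[X ≥ 24] ≤ 17/48 ≈ 0.354.


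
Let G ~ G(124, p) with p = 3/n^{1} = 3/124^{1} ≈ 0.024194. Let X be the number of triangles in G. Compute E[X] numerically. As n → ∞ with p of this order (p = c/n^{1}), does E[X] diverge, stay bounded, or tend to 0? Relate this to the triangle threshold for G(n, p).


Number of potential triangles: C(124, 3) = 310124.
Each occurs with probability p³ ≈ (0.024194)³ ≈ 1.4161156e-05.
By linearity: E[X] = C(124, 3)·p³ ≈ 310124 · 1.4161156e-05 ≈ 4.39171.
Here α = 1, so p = 3/n is exactly at the triangle threshold p ~ 1/n. Asymptotically E[X] → c³/6 = 3³/6 = 9/2 ≈ 4.50000, a bounded constant. In this regime the triangle count is asymptotically Poisson(c³/6).

E[X] ≈ 4.39171; in regime p = Θ(1/n^{1}) E[X] stays bounded (at the triangle threshold p ~ 1/n).


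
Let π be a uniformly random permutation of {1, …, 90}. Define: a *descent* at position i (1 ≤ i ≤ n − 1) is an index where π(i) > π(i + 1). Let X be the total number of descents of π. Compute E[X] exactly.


Write X = Σ X_I over i = 1, …, 89, with X_I the indicator of one descent.
There are 89 indicators.
For each fixed i, the pair (π(i), π(i+1)) is a uniformly random ordered pair of distinct values from {1, …, 90}; by symmetry P[π(i) > π(i+1)] = 1/2.
By linearity: E[X] = 89 · (1/2) = (90 − 1) · (1/2) = 89/2 ≈ 44.500.

E[X] = 89/2 = 44.500.


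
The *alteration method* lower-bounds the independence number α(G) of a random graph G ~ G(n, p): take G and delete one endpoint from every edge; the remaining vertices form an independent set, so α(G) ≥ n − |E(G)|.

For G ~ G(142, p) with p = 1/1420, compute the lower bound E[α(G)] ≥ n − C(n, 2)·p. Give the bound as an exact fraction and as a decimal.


E[|E(G)|] = C(142, 2)·p = 10011 · (1/1420) = 141/20.
E[α(G)] ≥ n − E[|E(G)|] = 142 − 141/20 = 2699/20.
Numerically: ≈ 134.950000.
(This is only a lower bound; the true E[α(G)] may be larger.)

E[α(G)] ≥ 2699/20 ≈ 134.950000.


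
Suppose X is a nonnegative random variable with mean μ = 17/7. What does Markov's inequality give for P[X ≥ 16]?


μ = E[X] = 17/7, a = 16.
Markov: P[X ≥ 16] ≤ μ/a = (17/7)/16 = 17/112.
Numerically: ≈ 0.151786.
(Since a = 16 > μ = 2.428571, the bound 17/112 is < 1 and informative.)

P[X ≥ 16] ≤ 17/112 ≈ 0.151786.


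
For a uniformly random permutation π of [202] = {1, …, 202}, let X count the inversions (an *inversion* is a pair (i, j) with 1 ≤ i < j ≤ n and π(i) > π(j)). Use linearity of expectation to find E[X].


Write X = Σ X_I over the C(202, 2) = 20301 pairs i < j, with X_I the indicator of one inversion.
There are 20301 indicators.
For each fixed pair i < j, the values π(i) and π(j) are two distinct elements of {1, …, 202} in uniformly random order; by symmetry P[π(i) > π(j)] = 1/2.
By linearity: E[X] = 20301 · (1/2) = C(202, 2) · (1/2) = 20301/2 = 20301/2 ≈ 10150.5000.

E[X] = 20301/2 = 10150.5000.


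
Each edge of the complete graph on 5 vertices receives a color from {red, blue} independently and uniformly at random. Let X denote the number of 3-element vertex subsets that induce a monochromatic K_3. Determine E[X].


Let X = Σ_S X_S over the C(5, 3) = 10 subsets S of size 3, where X_S = 1 if the K_3 on S is monochromatic.
For a fixed S, the K_3 on S has C(3, 2) = 3 edges. P[all 3 edges red] = (1/2)^3, and likewise for blue, so P[monochromatic] = 2·(1/2)^3 = 2^{1 − 3} = 1/4.
By linearity of expectation: E[X] = C(5, 3) · 2^{1 − 3} = 10 · 1/4 = 5/2.
Numerically: E[X] ≈ 2.500.

E[X] = C(5,3)·2^(1−C(3,2)) = 5/2 ≈ 2.500.


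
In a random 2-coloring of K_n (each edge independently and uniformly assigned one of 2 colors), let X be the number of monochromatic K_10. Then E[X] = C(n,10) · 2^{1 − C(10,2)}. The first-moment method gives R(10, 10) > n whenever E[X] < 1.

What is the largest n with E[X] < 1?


We need C(n, 10) · 2^{1 − 45} < 1, i.e. C(n, 10) < 2^{45 − 1} = 17592186044416.
Check values of n near the boundary:
  n = 94: C(94, 10) = 9041256841903; 9041256841903 < 17592186044416? YES
  n = 95: C(95, 10) = 10104934117421; 10104934117421 < 17592186044416? YES
  n = 96: C(96, 10) = 11279926456656; 11279926456656 < 17592186044416? YES
  n = 97: C(97, 10) = 12576469727536; 12576469727536 < 17592186044416? YES
  n = 98: C(98, 10) = 14005614014756; 14005614014756 < 17592186044416? YES
  n = 99: C(99, 10) = 15579278510796; 15579278510796 < 17592186044416? YES
  n = 100: C(100, 10) = 17310309456440; 17310309456440 < 17592186044416? YES
  n = 101: C(101, 10) = 19212541264840; 19212541264840 < 17592186044416? NO
  n = 102: C(102, 10) = 21300860967540; 21300860967540 < 17592186044416? NO
The largest n with C(n, 10) < 17592186044416 is n = 100 (where E[X] = 2163788682055/2199023255552 ≈ 0.984). Hence R(10, 10) > 100, i.e. R(10, 10) ≥ 101.

Largest n = 100; hence R(10, 10) > 100.


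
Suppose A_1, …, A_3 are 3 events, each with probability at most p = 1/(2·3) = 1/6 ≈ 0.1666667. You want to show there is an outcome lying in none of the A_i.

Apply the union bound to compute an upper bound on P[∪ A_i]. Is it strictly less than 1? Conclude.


Union bound: P[∪_{i=1}^{3} A_i] ≤ Σ_i P[A_i] ≤ 3·p = 3·(1/6) = 1/2.
Numerically: 1/2 ≈ 0.5000000.
Is 1/2 < 1? YES.
Since P[∪ A_i] ≤ 1/2 < 1, the complement has P[∩ A_i^c] ≥ 1 − 1/2 = 1/2 > 0, so some outcome avoids every A_i.

3·p = 1/2 ≈ 0.5000000; existence CERTIFIED by the union bound.


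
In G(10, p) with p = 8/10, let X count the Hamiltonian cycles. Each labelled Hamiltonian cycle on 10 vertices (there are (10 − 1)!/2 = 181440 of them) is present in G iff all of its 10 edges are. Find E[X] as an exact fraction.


K_10 has (10 − 1)!/2 = 181440 labelled Hamiltonian cycles.
For each such Hamiltonian cycle H, let X_H = 1 if all 10 edges of H are present in G. Then P[X_H = 1] = p^{10} = (4/5)^{10} = 1048576/9765625.
Summing the indicators: E[X] = Σ_H E[X_H] = 181440 · p^{10} = 181440 · 1048576/9765625 = 38050725888/1953125.
Numerically: E[X] ≈ 19482.

E[X] = 181440 · (4/5)^{10} = 38050725888/1953125 ≈ 19482.


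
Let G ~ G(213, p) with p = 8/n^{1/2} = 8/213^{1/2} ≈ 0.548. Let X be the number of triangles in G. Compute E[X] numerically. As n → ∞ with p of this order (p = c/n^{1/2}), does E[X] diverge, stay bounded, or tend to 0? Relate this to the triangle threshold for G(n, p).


Number of potential triangles: C(213, 3) = 1587986.
Each occurs with probability p³ ≈ (0.548)³ ≈ 1.64703e-01.
By linearity: E[X] = C(213, 3)·p³ ≈ 1587986 · 1.64703e-01 ≈ 261545.484.
Since α = 1/2 < 1, p = c/n^{1/2} ≫ 1/n is above the triangle threshold p ~ 1/n. Asymptotically E[X] ~ (c³/6)·n^{3(1−α)} = (8³/6)·n^{1.5} → ∞; triangles are abundant w.h.p.

E[X] ≈ 261545.484; in regime p = Θ(1/n^{1/2}) E[X] diverges (above the triangle threshold p ~ 1/n).


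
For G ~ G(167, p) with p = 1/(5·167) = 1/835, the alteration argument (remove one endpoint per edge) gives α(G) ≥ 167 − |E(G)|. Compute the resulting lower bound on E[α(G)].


E[|E(G)|] = C(167, 2)·p = 13861 · (1/835) = 83/5.
E[α(G)] ≥ n − E[|E(G)|] = 167 − 83/5 = 752/5.
Numerically: ≈ 150.40000.
(This is only a lower bound; the true E[α(G)] may be larger.)

E[α(G)] ≥ 752/5 ≈ 150.40000.


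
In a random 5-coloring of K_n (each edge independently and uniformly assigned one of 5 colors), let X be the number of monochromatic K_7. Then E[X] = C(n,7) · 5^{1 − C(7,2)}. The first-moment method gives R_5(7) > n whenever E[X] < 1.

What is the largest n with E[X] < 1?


We need C(n, 7) · 5^{1 − 21} < 1, i.e. C(n, 7) < 5^{21 − 1} = 95367431640625.
Check values of n near the boundary:
  n = 337: C(337, 7) = 91989916924632; 91989916924632 < 95367431640625? YES
  n = 338: C(338, 7) = 93935323022736; 93935323022736 < 95367431640625? YES
  n = 339: C(339, 7) = 95915887062372; 95915887062372 < 95367431640625? NO
The largest n with C(n, 7) < 95367431640625 is n = 338 (where E[X] = 93935323022736/95367431640625 ≈ 0.984983). Hence R_5(7) > 338, i.e. R_5(7) ≥ 339.

Largest n = 338; hence R_5(7) > 338.


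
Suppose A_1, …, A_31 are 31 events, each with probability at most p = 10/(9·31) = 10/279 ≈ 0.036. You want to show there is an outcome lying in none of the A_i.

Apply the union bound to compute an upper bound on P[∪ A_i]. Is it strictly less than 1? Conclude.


Union bound: P[∪_{i=1}^{31} A_i] ≤ Σ_i P[A_i] ≤ 31·p = 31·(10/279) = 10/9.
Numerically: 10/9 ≈ 1.111.
Is 10/9 < 1? NO.
Since the bound 10/9 is ≥ 1, the union bound is uninformative here; it does NOT by itself certify existence.

31·p = 10/9 ≈ 1.111; existence NOT certified by the union bound.


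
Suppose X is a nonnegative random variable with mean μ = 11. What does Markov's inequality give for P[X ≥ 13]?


μ = E[X] = 11, a = 13.
Markov: P[X ≥ 13] ≤ μ/a = (11)/13 = 11/13.
Numerically: ≈ 0.84615.
(Since a = 13 > μ = 11.00000, the bound 11/13 is < 1 and informative.)

P[X ≥ 13] ≤ 11/13 ≈ 0.84615.


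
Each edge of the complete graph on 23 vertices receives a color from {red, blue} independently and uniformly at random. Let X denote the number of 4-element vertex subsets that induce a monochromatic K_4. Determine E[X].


Let X = Σ_S X_S over the C(23, 4) = 8855 subsets S of size 4, where X_S = 1 if the K_4 on S is monochromatic.
For a fixed S, the K_4 on S has C(4, 2) = 6 edges. P[all 6 edges red] = (1/2)^6, and likewise for blue, so P[monochromatic] = 2·(1/2)^6 = 2^{1 − 6} = 1/32.
By linearity: E[X] = C(23, 4) · 2^{1 − 6} = 8855 · 1/32 = 8855/32.
Numerically: E[X] ≈ 276.7188.

E[X] = C(23,4)·2^(1−C(4,2)) = 8855/32 ≈ 276.7188.


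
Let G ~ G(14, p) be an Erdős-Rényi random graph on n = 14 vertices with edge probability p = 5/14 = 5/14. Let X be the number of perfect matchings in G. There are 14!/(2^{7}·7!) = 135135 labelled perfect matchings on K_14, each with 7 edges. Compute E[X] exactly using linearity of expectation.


K_14 has 14!/(2^{7}·7!) = 135135 labelled perfect matchings.
For each such perfect matching H, let X_H = 1 if all 7 edges of H are present in G. Then P[X_H = 1] = p^{7} = (5/14)^{7} = 78125/105413504.
By linearity of expectation: E[X] = Σ_H E[X_H] = 135135 · p^{7} = 135135 · 78125/105413504 = 1508203125/15059072.
Numerically: E[X] ≈ 100.152.

E[X] = 135135 · (5/14)^{7} = 1508203125/15059072 ≈ 100.152.


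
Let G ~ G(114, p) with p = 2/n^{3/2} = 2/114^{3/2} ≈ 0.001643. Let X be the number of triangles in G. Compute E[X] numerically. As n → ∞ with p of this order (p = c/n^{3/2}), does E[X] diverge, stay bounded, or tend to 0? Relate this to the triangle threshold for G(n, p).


Number of potential triangles: C(114, 3) = 240464.
Each occurs with probability p³ ≈ (0.001643)³ ≈ 4.436272e-09.
By linearity: E[X] = C(114, 3)·p³ ≈ 240464 · 4.436272e-09 ≈ 0.0011.
Since α = 3/2 > 1, p = c/n^{3/2} = o(1/n) is below the triangle threshold p ~ 1/n. Asymptotically E[X] ~ (c³/6)·n^{3(1−α)} = (2³/6)·n^{-1.5} → 0, so by Markov's inequality G has no triangles w.h.p.

E[X] ≈ 0.0011; in regime p = Θ(1/n^{3/2}) E[X] tends to 0 (below the triangle threshold p ~ 1/n).


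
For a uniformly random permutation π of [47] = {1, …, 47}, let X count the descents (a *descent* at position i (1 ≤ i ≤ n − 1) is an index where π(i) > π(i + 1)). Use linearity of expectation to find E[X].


Write X = Σ X_I over i = 1, …, 46, with X_I the indicator of one descent.
There are 46 indicators.
For each fixed i, the pair (π(i), π(i+1)) is a uniformly random ordered pair of distinct values from {1, …, 47}; by symmetry P[π(i) > π(i+1)] = 1/2.
By linearity: E[X] = 46 · (1/2) = (47 − 1) · (1/2) = 23 ≈ 23.0000.

E[X] = 23 = 23.0000.


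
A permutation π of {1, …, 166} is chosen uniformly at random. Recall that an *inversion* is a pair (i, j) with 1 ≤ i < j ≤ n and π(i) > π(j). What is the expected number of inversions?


Write X = Σ X_I over the C(166, 2) = 13695 pairs i < j, with X_I the indicator of one inversion.
There are 13695 indicators.
For each fixed pair i < j, the values π(i) and π(j) are two distinct elements of {1, …, 166} in uniformly random order; by symmetry P[π(i) > π(j)] = 1/2.
By linearity: E[X] = 13695 · (1/2) = C(166, 2) · (1/2) = 13695/2 = 13695/2 ≈ 6847.500.

E[X] = 13695/2 = 6847.500.


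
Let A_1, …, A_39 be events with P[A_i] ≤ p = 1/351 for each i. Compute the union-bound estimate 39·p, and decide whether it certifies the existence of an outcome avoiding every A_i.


Union bound: P[∪_{i=1}^{39} A_i] ≤ Σ_i P[A_i] ≤ 39·p = 39·(1/351) = 1/9.
Numerically: 1/9 ≈ 0.1111111.
Is 1/9 < 1? YES.
Since P[∪ A_i] ≤ 1/9 < 1, the complement has P[∩ A_i^c] ≥ 1 − 1/9 = 8/9 > 0, so some outcome avoids every A_i.

39·p = 1/9 ≈ 0.1111111; existence CERTIFIED by the union bound.


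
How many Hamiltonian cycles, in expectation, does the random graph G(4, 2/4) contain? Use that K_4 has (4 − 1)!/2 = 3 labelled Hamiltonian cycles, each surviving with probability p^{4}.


K_4 has (4 − 1)!/2 = 3 labelled Hamiltonian cycles.
For each such Hamiltonian cycle H, let X_H = 1 if all 4 edges of H are present in G. Then P[X_H = 1] = p^{4} = (1/2)^{4} = 1/16.
By linearity of expectation: E[X] = Σ_H E[X_H] = 3 · p^{4} = 3 · 1/16 = 3/16.
Numerically: E[X] ≈ 0.188.

E[X] = 3 · (1/2)^{4} = 3/16 ≈ 0.188.


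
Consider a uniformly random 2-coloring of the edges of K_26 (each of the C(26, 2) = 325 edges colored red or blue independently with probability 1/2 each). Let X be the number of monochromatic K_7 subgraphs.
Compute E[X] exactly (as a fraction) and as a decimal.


Let X = Σ_S X_S over the C(26, 7) = 657800 subsets S of size 7, where X_S = 1 if the K_7 on S is monochromatic.
For a fixed S, the K_7 on S has C(7, 2) = 21 edges. P[all 21 edges red] = (1/2)^21, and likewise for blue, so P[monochromatic] = 2·(1/2)^21 = 2^{1 − 21} = 1/1048576.
By linearity of expectation: E[X] = C(26, 7) · 2^{1 − 21} = 657800 · 1/1048576 = 82225/131072.
Numerically: E[X] ≈ 0.62733.

E[X] = C(26,7)·2^(1−C(7,2)) = 82225/131072 ≈ 0.62733.


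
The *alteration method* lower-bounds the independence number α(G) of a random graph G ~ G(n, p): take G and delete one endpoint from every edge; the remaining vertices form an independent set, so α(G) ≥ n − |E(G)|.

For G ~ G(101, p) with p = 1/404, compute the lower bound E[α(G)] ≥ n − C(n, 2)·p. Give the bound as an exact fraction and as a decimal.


E[|E(G)|] = C(101, 2)·p = 5050 · (1/404) = 25/2.
E[α(G)] ≥ n − E[|E(G)|] = 101 − 25/2 = 177/2.
Numerically: ≈ 88.500000.
(This is only a lower bound; the true E[α(G)] may be larger.)

E[α(G)] ≥ 177/2 ≈ 88.500000.


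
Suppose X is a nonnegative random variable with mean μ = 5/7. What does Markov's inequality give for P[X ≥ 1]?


μ = E[X] = 5/7, a = 1.
Markov: P[X ≥ 1] ≤ μ/a = (5/7)/1 = 5/7.
Numerically: ≈ 0.714.
(Since a = 1 > μ = 0.714, the bound 5/7 is < 1 and informative.)

P[X ≥ 1] ≤ 5/7 ≈ 0.714.


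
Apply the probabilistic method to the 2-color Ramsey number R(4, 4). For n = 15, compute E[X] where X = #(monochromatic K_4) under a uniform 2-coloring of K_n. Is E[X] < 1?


E[X] = C(15, 4) · 2^{1 − 6} = 1365 · 2^{−5} = 1365/32.
As a reduced fraction: E[X] = 1365/32 ≈ 42.6562500.
Is E[X] < 1? NO.
Since E[X] ≥ 1, the first-moment bound is inconclusive at n = 15; it does NOT by itself certify R(4, 4) > 15.

E[X] = 1365/32 ≈ 42.6562500; E[X] ≥ 1; first-moment method inconclusive here.


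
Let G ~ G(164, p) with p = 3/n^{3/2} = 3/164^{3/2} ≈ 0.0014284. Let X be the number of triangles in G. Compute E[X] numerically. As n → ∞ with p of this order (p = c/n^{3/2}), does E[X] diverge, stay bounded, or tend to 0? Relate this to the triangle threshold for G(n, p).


Number of potential triangles: C(164, 3) = 721764.
Each occurs with probability p³ ≈ (0.0014284)³ ≈ 2.9145160e-09.
By linearity: E[X] = C(164, 3)·p³ ≈ 721764 · 2.9145160e-09 ≈ 0.00210.
Since α = 3/2 > 1, p = c/n^{3/2} = o(1/n) is below the triangle threshold p ~ 1/n. Asymptotically E[X] ~ (c³/6)·n^{3(1−α)} = (3³/6)·n^{-1.5} → 0, so by Markov's inequality G has no triangles w.h.p.

E[X] ≈ 0.00210; in regime p = Θ(1/n^{3/2}) E[X] tends to 0 (below the triangle threshold p ~ 1/n).


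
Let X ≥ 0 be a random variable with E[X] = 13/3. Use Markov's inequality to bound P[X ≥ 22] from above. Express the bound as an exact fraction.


μ = E[X] = 13/3, a = 22.
Markov: P[X ≥ 22] ≤ μ/a = (13/3)/22 = 13/66.
Numerically: ≈ 0.196970.
(Since a = 22 > μ = 4.333333, the bound 13/66 is < 1 and informative.)

P[X ≥ 22] ≤ 13/66 ≈ 0.196970.


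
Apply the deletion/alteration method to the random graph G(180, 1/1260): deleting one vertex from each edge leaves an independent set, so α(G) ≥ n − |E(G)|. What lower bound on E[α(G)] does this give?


E[|E(G)|] = C(180, 2)·p = 16110 · (1/1260) = 179/14.
E[α(G)] ≥ n − E[|E(G)|] = 180 − 179/14 = 2341/14.
Numerically: ≈ 167.2143.
(This is only a lower bound; the true E[α(G)] may be larger.)

E[α(G)] ≥ 2341/14 ≈ 167.2143.


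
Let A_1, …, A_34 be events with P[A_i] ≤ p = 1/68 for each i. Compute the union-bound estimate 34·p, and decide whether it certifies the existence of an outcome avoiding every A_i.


Union bound: P[∪_{i=1}^{34} A_i] ≤ Σ_i P[A_i] ≤ 34·p = 34·(1/68) = 1/2.
Numerically: 1/2 ≈ 0.5000000.
Is 1/2 < 1? YES.
Since P[∪ A_i] ≤ 1/2 < 1, the complement has P[∩ A_i^c] ≥ 1 − 1/2 = 1/2 > 0, so some outcome avoids every A_i.

34·p = 1/2 ≈ 0.5000000; existence CERTIFIED by the union bound.


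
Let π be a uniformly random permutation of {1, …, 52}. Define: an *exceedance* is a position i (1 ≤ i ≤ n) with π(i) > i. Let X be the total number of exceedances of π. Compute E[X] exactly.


Write X = Σ_{i=1}^{52} X_i, where X_i = 1_{π(i) > i}.
For each fixed i, π(i) is uniform over {1, …, 52} (marginal of a uniform permutation), so P[π(i) > i] = (n − i)/n. Summing: Σ_{i=1}^{52} (n − i)/n = (0 + 1 + … + 51)/52 = 52(52 − 1)/(2·52) = (52 − 1)/2.
Hence E[X] = Σ_{i=1}^{52} (52 − i)/52 = 51/2 ≈ 25.500.

E[X] = 51/2 = 25.500.


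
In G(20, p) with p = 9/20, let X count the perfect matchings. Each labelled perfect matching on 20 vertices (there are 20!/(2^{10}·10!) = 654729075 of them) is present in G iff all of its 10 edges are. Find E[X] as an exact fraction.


K_20 has 20!/(2^{10}·10!) = 654729075 labelled perfect matchings.
For each such perfect matching H, let X_H = 1 if all 10 edges of H are present in G. Then P[X_H = 1] = p^{10} = (9/20)^{10} = 3486784401/10240000000000.
By linearity: E[X] = Σ_H E[X_H] = 654729075 · p^{10} = 654729075 · 3486784401/10240000000000 = 91315965023646363/409600000000.
Numerically: E[X] ≈ 2.2294e+05.

E[X] = 654729075 · (9/20)^{10} = 91315965023646363/409600000000 ≈ 2.2294e+05.


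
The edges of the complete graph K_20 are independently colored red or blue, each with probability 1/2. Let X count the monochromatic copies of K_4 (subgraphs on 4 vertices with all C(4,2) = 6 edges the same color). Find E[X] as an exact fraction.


Let X = Σ_S X_S over the C(20, 4) = 4845 subsets S of size 4, where X_S = 1 if the K_4 on S is monochromatic.
For a fixed S, the K_4 on S has C(4, 2) = 6 edges. P[all 6 edges red] = (1/2)^6, and likewise for blue, so P[monochromatic] = 2·(1/2)^6 = 2^{1 − 6} = 1/32.
By linearity of expectation: E[X] = C(20, 4) · 2^{1 − 6} = 4845 · 1/32 = 4845/32.
Numerically: E[X] ≈ 151.4062.

E[X] = C(20,4)·2^(1−C(4,2)) = 4845/32 ≈ 151.4062.


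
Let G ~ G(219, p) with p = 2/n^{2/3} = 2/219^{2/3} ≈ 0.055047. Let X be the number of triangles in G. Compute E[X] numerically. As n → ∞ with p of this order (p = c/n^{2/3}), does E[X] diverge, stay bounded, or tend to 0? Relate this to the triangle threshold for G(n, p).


Number of potential triangles: C(219, 3) = 1726669.
Each occurs with probability p³ ≈ (0.055047)³ ≈ 1.6680219e-04.
By linearity: E[X] = C(219, 3)·p³ ≈ 1726669 · 1.6680219e-04 ≈ 288.01218.
Since α = 2/3 < 1, p = c/n^{2/3} ≫ 1/n is above the triangle threshold p ~ 1/n. Asymptotically E[X] ~ (c³/6)·n^{3(1−α)} = (2³/6)·n^{1} → ∞; triangles are abundant w.h.p.

E[X] ≈ 288.01218; in regime p = Θ(1/n^{2/3}) E[X] diverges (above the triangle threshold p ~ 1/n).


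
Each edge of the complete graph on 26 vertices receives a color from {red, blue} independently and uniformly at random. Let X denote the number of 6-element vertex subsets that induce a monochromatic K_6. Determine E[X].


Let X = Σ_S X_S over the C(26, 6) = 230230 subsets S of size 6, where X_S = 1 if the K_6 on S is monochromatic.
For a fixed S, the K_6 on S has C(6, 2) = 15 edges. P[all 15 edges red] = (1/2)^15, and likewise for blue, so P[monochromatic] = 2·(1/2)^15 = 2^{1 − 15} = 1/16384.
By linearity: E[X] = C(26, 6) · 2^{1 − 15} = 230230 · 1/16384 = 115115/8192.
Numerically: E[X] ≈ 14.05212.

E[X] = C(26,6)·2^(1−C(6,2)) = 115115/8192 ≈ 14.05212.


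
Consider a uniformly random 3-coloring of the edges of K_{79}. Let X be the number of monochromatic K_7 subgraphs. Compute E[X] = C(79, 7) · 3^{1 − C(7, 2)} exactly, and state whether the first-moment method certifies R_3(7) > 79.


E[X] = C(79, 7) · 3^{1 − 21} = 2898753715 · 3^{−20} = 2898753715/3486784401.
As a reduced fraction: E[X] = 2898753715/3486784401 ≈ 0.83135.
Is E[X] < 1? YES.
Since E[X] < 1, there exists a 3-coloring of K_{79} with no monochromatic K_7; hence R_3(7) > 79.

E[X] = 2898753715/3486784401 ≈ 0.83135; E[X] < 1, so R_3(7) > 79.


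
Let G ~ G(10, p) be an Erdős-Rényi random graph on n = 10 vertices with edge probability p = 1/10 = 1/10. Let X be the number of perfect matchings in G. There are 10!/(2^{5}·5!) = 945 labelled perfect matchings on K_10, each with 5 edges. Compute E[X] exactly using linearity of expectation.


K_10 has 10!/(2^{5}·5!) = 945 labelled perfect matchings.
For each such perfect matching H, let X_H = 1 if all 5 edges of H are present in G. Then P[X_H = 1] = p^{5} = (1/10)^{5} = 1/100000.
By linearity of expectation: E[X] = Σ_H E[X_H] = 945 · p^{5} = 945 · 1/100000 = 189/20000.
Numerically: E[X] ≈ 0.00945.

E[X] = 945 · (1/10)^{5} = 189/20000 ≈ 0.00945.


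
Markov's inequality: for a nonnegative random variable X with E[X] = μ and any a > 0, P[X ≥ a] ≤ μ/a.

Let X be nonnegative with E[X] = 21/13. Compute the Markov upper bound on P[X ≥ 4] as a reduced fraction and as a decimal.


μ = E[X] = 21/13, a = 4.
Markov: P[X ≥ 4] ≤ μ/a = (21/13)/4 = 21/52.
Numerically: ≈ 0.404.
(Since a = 4 > μ = 1.615, the bound 21/52 is < 1 and informative.)

P[X ≥ 4] ≤ 21/52 ≈ 0.404.


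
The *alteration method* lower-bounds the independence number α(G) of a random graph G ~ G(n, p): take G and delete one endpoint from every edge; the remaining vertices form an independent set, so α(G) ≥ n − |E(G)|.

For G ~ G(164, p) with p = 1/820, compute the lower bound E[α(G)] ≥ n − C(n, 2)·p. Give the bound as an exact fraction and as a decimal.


E[|E(G)|] = C(164, 2)·p = 13366 · (1/820) = 163/10.
E[α(G)] ≥ n − E[|E(G)|] = 164 − 163/10 = 1477/10.
Numerically: ≈ 147.7000.
(This is only a lower bound; the true E[α(G)] may be larger.)

E[α(G)] ≥ 1477/10 ≈ 147.7000.


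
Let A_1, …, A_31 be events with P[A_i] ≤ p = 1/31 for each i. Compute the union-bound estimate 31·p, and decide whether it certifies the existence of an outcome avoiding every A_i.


Union bound: P[∪_{i=1}^{31} A_i] ≤ Σ_i P[A_i] ≤ 31·p = 31·(1/31) = 1.
Numerically: 1 ≈ 1.000000.
Is 1 < 1? NO.
Since the bound 1 is ≥ 1, the union bound is uninformative here; it does NOT by itself certify existence.

31·p = 1 ≈ 1.000000; existence NOT certified by the union bound.


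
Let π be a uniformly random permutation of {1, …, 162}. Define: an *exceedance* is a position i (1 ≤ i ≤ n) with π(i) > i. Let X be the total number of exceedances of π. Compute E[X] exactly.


Write X = Σ_{i=1}^{162} X_i, where X_i = 1_{π(i) > i}.
For each fixed i, π(i) is uniform over {1, …, 162} (marginal of a uniform permutation), so P[π(i) > i] = (n − i)/n. Summing: Σ_{i=1}^{162} (n − i)/n = (0 + 1 + … + 161)/162 = 162(162 − 1)/(2·162) = (162 − 1)/2.
Hence E[X] = Σ_{i=1}^{162} (162 − i)/162 = 161/2 ≈ 80.500.

E[X] = 161/2 = 80.500.


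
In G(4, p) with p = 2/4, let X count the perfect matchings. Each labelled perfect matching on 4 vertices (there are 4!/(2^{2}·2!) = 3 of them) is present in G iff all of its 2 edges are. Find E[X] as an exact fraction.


K_4 has 4!/(2^{2}·2!) = 3 labelled perfect matchings.
For each such perfect matching H, let X_H = 1 if all 2 edges of H are present in G. Then P[X_H = 1] = p^{2} = (1/2)^{2} = 1/4.
By linearity: E[X] = Σ_H E[X_H] = 3 · p^{2} = 3 · 1/4 = 3/4.
Numerically: E[X] ≈ 0.75.

E[X] = 3 · (1/2)^{2} = 3/4 ≈ 0.75.


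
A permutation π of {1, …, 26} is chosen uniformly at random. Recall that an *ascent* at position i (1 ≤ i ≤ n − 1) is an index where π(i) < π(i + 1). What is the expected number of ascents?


Write X = Σ X_I over i = 1, …, 25, with X_I the indicator of one ascent.
There are 25 indicators.
For each fixed i, the pair (π(i), π(i+1)) is a uniformly random ordered pair of distinct values from {1, …, 26}; by symmetry P[π(i) < π(i+1)] = 1/2.
By linearity: E[X] = 25 · (1/2) = (26 − 1) · (1/2) = 25/2 ≈ 12.500.

E[X] = 25/2 = 12.500.


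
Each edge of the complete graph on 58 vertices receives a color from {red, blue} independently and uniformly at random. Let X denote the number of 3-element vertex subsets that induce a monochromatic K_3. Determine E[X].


Let X = Σ_S X_S over the C(58, 3) = 30856 subsets S of size 3, where X_S = 1 if the K_3 on S is monochromatic.
For a fixed S, the K_3 on S has C(3, 2) = 3 edges. P[all 3 edges red] = (1/2)^3, and likewise for blue, so P[monochromatic] = 2·(1/2)^3 = 2^{1 − 3} = 1/4.
By linearity of expectation: E[X] = C(58, 3) · 2^{1 − 3} = 30856 · 1/4 = 7714.
Numerically: E[X] ≈ 7714.000000.

E[X] = C(58,3)·2^(1−C(3,2)) = 7714 ≈ 7714.000000.


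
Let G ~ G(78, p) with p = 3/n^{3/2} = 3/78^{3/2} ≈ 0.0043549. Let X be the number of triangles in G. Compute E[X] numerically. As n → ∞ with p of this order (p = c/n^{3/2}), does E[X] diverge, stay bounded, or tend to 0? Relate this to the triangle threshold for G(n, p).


Number of potential triangles: C(78, 3) = 76076.
Each occurs with probability p³ ≈ (0.0043549)³ ≈ 8.2592013e-08.
By linearity: E[X] = C(78, 3)·p³ ≈ 76076 · 8.2592013e-08 ≈ 0.00628.
Since α = 3/2 > 1, p = c/n^{3/2} = o(1/n) is below the triangle threshold p ~ 1/n. Asymptotically E[X] ~ (c³/6)·n^{3(1−α)} = (3³/6)·n^{-1.5} → 0, so by Markov's inequality G has no triangles w.h.p.

E[X] ≈ 0.00628; in regime p = Θ(1/n^{3/2}) E[X] tends to 0 (below the triangle threshold p ~ 1/n).


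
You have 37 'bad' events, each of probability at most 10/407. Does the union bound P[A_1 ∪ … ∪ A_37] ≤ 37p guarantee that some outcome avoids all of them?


Union bound: P[∪_{i=1}^{37} A_i] ≤ Σ_i P[A_i] ≤ 37·p = 37·(10/407) = 10/11.
Numerically: 10/11 ≈ 0.909.
Is 10/11 < 1? YES.
Since P[∪ A_i] ≤ 10/11 < 1, the complement has P[∩ A_i^c] ≥ 1 − 10/11 = 1/11 > 0, so some outcome avoids every A_i.

37·p = 10/11 ≈ 0.909; existence CERTIFIED by the union bound.


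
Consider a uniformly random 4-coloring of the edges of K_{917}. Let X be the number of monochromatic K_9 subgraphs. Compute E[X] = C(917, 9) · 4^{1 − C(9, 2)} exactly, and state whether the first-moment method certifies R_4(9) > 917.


E[X] = C(917, 9) · 4^{1 − 36} = 1214670081818390006810 · 4^{−35} = 1214670081818390006810/1180591620717411303424.
As a reduced fraction: E[X] = 607335040909195003405/590295810358705651712 ≈ 1.0288656.
Is E[X] < 1? NO.
Since E[X] ≥ 1, the first-moment bound is inconclusive at n = 917; it does NOT by itself certify R_4(9) > 917.

E[X] = 607335040909195003405/590295810358705651712 ≈ 1.0288656; E[X] ≥ 1; first-moment method inconclusive here.


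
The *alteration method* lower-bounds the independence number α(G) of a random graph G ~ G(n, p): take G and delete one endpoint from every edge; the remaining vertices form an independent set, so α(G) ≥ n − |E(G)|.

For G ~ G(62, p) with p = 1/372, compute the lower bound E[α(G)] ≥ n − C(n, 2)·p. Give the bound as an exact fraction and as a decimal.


E[|E(G)|] = C(62, 2)·p = 1891 · (1/372) = 61/12.
E[α(G)] ≥ n − E[|E(G)|] = 62 − 61/12 = 683/12.
Numerically: ≈ 56.917.
(This is only a lower bound; the true E[α(G)] may be larger.)

E[α(G)] ≥ 683/12 ≈ 56.917.


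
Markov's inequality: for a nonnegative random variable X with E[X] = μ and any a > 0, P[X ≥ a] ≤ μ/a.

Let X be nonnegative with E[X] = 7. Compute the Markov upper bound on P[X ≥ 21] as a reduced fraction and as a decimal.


μ = E[X] = 7, a = 21.
Markov: P[X ≥ 21] ≤ μ/a = (7)/21 = 1/3.
Numerically: ≈ 0.333333.
(Since a = 21 > μ = 7.000000, the bound 1/3 is < 1 and informative.)

P[X ≥ 21] ≤ 1/3 ≈ 0.333333.


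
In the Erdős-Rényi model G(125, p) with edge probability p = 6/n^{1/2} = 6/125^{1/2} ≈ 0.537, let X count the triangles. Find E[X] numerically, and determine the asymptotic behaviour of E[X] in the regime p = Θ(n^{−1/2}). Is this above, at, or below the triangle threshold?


Number of potential triangles: C(125, 3) = 317750.
Each occurs with probability p³ ≈ (0.537)³ ≈ 1.54557e-01.
By linearity: E[X] = C(125, 3)·p³ ≈ 317750 · 1.54557e-01 ≈ 49110.493.
Since α = 1/2 < 1, p = c/n^{1/2} ≫ 1/n is above the triangle threshold p ~ 1/n. Asymptotically E[X] ~ (c³/6)·n^{3(1−α)} = (6³/6)·n^{1.5} → ∞; triangles are abundant w.h.p.

E[X] ≈ 49110.493; in regime p = Θ(1/n^{1/2}) E[X] diverges (above the triangle threshold p ~ 1/n).


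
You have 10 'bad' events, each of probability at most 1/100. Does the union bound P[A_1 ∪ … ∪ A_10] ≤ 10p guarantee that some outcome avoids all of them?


Union bound: P[∪_{i=1}^{10} A_i] ≤ Σ_i P[A_i] ≤ 10·p = 10·(1/100) = 1/10.
Numerically: 1/10 ≈ 0.1000000.
Is 1/10 < 1? YES.
Since P[∪ A_i] ≤ 1/10 < 1, the complement has P[∩ A_i^c] ≥ 1 − 1/10 = 9/10 > 0, so some outcome avoids every A_i.

10·p = 1/10 ≈ 0.1000000; existence CERTIFIED by the union bound.


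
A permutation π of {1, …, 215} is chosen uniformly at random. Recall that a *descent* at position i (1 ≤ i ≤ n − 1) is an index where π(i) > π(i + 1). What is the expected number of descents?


Write X = Σ X_I over i = 1, …, 214, with X_I the indicator of one descent.
There are 214 indicators.
For each fixed i, the pair (π(i), π(i+1)) is a uniformly random ordered pair of distinct values from {1, …, 215}; by symmetry P[π(i) > π(i+1)] = 1/2.
By linearity: E[X] = 214 · (1/2) = (215 − 1) · (1/2) = 107 ≈ 107.0000.

E[X] = 107 = 107.0000.
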